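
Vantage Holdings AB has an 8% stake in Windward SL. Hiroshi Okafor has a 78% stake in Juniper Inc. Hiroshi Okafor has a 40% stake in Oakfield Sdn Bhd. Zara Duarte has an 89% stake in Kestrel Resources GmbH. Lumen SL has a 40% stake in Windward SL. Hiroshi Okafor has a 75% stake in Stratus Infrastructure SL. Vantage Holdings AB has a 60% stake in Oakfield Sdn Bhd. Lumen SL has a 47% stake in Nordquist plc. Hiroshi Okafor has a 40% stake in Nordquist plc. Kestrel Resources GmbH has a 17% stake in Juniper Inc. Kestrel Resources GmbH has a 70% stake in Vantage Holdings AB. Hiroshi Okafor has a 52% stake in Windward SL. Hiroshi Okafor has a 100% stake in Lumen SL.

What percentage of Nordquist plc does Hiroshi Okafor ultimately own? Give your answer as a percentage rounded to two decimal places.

87.00%

Hiroshi reaches Nordquist along 2 paths.
Direct stake: 40% = 40%.
Via Lumen: 100% × 47% = 47%.
Total: 40% + 47% = 87%.
Rounded: 87.00%.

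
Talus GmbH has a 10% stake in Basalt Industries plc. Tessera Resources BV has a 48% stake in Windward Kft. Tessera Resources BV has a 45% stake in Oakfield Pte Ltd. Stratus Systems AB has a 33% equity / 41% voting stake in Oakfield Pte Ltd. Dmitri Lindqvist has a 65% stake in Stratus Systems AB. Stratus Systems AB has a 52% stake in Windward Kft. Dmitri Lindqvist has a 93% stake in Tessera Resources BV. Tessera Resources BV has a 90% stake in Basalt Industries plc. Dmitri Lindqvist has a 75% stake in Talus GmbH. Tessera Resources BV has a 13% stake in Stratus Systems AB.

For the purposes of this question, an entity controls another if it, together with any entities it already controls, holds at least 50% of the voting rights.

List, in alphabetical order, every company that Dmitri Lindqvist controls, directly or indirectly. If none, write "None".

Basalt Industries plc, Oakfield Pte Ltd, Stratus Systems AB, Talus GmbH, Tessera Resources BV, Windward Kft

Dmitri holds 93% of Tessera, so Dmitri controls Tessera.
Tessera and Dmitri together hold 13% + 65% = 78% of Stratus, so Dmitri controls Stratus.
Dmitri holds 75% of Talus, so Dmitri controls Talus.
Talus and Tessera together hold 10% + 90% = 100% of Basalt, so Dmitri controls Basalt.
Stratus and Tessera together hold 52% + 48% = 100% of Windward, so Dmitri controls Windward.
Stratus and Tessera together hold 41% + 45% = 86% of Oakfield, so Dmitri controls Oakfield.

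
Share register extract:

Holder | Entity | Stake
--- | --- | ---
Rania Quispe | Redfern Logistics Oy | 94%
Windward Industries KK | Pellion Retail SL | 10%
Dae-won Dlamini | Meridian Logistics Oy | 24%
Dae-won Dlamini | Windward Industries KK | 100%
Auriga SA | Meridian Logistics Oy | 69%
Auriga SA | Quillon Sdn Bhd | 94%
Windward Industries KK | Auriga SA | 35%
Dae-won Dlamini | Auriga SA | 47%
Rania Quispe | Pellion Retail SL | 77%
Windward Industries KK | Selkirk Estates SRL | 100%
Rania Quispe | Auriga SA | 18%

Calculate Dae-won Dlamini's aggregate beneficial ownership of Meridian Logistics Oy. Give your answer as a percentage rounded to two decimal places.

Dae-won reaches Meridian along 3 paths.
Via Windward → Auriga: 100% × 35% × 69% = 24.15%.
Via Auriga: 47% × 69% = 32.43%.
Direct stake: 24% = 24%.
Total: 24.15% + 32.43% + 24% = 80.58%.

80.58%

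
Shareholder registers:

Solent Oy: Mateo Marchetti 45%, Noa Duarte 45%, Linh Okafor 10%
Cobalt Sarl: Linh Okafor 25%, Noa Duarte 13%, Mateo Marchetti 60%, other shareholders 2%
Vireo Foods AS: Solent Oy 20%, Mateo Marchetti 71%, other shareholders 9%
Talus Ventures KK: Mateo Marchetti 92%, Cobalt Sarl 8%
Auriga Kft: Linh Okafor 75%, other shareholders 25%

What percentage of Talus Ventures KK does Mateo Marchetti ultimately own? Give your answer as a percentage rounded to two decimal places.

Mateo reaches Talus along 2 paths.
Direct stake: 92% = 92%.
Via Cobalt: 60% × 8% = 4.8%.
Total: 92% + 4.8% = 96.8%.
Rounded: 96.80%.

96.80%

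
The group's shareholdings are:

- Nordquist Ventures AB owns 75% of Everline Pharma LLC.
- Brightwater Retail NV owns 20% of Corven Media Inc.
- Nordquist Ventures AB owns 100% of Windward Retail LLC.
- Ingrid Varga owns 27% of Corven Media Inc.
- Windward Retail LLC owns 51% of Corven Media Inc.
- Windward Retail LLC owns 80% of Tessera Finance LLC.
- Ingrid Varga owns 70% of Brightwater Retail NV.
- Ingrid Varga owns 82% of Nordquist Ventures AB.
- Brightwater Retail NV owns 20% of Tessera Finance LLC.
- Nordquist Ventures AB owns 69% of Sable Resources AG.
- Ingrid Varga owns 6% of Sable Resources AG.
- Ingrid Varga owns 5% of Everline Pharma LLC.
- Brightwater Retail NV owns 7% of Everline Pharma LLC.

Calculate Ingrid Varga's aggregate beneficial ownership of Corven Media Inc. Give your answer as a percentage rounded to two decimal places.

Ingrid reaches Corven along 3 paths.
Via Brightwater: 70% × 20% = 14%.
Via Nordquist → Windward: 82% × 100% × 51% = 41.82%.
Direct stake: 27% = 27%.
Total: 14% + 41.82% + 27% = 82.82%.

82.82%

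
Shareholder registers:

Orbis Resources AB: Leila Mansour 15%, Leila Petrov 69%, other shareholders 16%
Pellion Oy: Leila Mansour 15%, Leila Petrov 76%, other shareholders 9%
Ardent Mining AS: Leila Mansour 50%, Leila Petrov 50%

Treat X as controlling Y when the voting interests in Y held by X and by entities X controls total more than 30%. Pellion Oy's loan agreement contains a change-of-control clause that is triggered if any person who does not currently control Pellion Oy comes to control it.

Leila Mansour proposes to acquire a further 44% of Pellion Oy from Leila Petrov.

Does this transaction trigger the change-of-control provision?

The purchase adds only to Leila Mansour's holdings (Leila Petrov's stake shrinks), so Leila Mansour is the only person who could newly come to control Pellion.
Leila Mansour holds 50% of Ardent, so Leila Mansour controls Ardent.
In Pellion, Leila Mansour's side holds only 15%, not > 30%.
So before the transaction, Leila Mansour does not control Pellion.
After the purchase, Leila Mansour's direct stake in Pellion rises to 15% + 44% = 59%, and Leila Petrov's stake falls to 32%.
Leila Mansour holds 59% of Pellion, so Leila Mansour controls Pellion.
Leila Mansour did not control Pellion before and does after, so the clause is triggered.

Yes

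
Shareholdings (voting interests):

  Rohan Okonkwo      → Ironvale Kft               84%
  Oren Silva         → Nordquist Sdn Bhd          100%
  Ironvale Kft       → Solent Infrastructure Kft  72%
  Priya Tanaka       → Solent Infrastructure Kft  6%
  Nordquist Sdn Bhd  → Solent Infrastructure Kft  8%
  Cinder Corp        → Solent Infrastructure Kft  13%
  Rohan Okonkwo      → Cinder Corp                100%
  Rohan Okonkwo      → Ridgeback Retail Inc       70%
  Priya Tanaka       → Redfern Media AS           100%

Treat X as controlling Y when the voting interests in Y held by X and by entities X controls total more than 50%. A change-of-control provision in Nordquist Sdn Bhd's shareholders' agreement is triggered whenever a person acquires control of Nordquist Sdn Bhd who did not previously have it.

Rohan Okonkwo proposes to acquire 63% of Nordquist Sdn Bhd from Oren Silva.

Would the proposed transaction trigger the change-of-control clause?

Yes

The purchase adds only to Rohan's holdings (Oren's stake shrinks), so Rohan is the only person who could newly come to control Nordquist.
Rohan holds 84% of Ironvale, so Rohan controls Ironvale.
Rohan holds 100% of Cinder, so Rohan controls Cinder.
Rohan holds 70% of Ridgeback, so Rohan controls Ridgeback.
Cinder and Ironvale together hold 13% + 72% = 85% of Solent, so Rohan controls Solent.
Neither Rohan nor any entity Rohan controls holds any voting interest in Nordquist.
So before the transaction, Rohan does not control Nordquist.
After the purchase, Rohan holds 63% of Nordquist directly, and Oren's stake falls to 37%.
Rohan holds 63% of Nordquist, so Rohan controls Nordquist.
Rohan did not control Nordquist before and does after, so the clause is triggered.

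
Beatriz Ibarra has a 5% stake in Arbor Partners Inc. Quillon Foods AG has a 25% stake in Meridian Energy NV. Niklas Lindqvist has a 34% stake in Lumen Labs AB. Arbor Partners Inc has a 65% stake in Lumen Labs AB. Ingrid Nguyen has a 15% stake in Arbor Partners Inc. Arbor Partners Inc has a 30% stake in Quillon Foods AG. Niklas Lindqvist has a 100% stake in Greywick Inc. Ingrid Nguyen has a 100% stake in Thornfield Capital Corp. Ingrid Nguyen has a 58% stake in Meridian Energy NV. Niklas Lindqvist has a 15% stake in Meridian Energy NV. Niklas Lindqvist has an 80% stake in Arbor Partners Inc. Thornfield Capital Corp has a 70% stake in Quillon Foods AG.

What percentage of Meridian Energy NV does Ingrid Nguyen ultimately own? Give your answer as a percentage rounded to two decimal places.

Ingrid reaches Meridian along 3 paths.
Via Thornfield → Quillon: 100% × 70% × 25% = 17.5%.
Via Arbor → Quillon: 15% × 30% × 25% = 1.125%.
Direct stake: 58% = 58%.
Total: 17.5% + 1.125% + 58% = 76.625%.
Rounded: 76.63%.

76.63%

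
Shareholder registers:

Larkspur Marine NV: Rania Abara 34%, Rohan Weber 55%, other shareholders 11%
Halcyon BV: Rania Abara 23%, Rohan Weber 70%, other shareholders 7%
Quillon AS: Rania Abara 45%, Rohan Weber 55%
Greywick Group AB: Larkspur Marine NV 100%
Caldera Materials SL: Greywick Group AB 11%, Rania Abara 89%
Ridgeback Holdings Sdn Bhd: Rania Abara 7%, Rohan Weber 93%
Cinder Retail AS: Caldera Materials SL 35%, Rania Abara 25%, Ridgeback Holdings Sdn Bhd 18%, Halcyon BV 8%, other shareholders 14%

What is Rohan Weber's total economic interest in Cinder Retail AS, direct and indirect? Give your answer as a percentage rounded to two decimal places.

Rohan reaches Cinder along 3 paths.
Via Larkspur → Greywick → Caldera: 55% × 100% × 11% × 35% = 2.1175%.
Via Ridgeback: 93% × 18% = 16.74%.
Via Halcyon: 70% × 8% = 5.6%.
Total: 2.1175% + 16.74% + 5.6% = 24.4575%.
Rounded: 24.46%.

24.46%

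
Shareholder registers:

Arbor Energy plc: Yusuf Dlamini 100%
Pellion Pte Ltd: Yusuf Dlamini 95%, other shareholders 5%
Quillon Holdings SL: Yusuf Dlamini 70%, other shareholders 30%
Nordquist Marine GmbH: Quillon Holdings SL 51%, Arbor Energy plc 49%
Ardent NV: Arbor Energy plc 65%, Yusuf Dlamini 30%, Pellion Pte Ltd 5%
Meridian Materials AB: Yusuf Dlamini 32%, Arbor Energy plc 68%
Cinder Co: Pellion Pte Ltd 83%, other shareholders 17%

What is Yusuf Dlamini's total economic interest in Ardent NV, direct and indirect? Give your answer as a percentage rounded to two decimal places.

Yusuf reaches Ardent along 3 paths.
Via Arbor: 100% × 65% = 65%.
Direct stake: 30% = 30%.
Via Pellion: 95% × 5% = 4.75%.
Total: 65% + 30% + 4.75% = 99.75%.

99.75%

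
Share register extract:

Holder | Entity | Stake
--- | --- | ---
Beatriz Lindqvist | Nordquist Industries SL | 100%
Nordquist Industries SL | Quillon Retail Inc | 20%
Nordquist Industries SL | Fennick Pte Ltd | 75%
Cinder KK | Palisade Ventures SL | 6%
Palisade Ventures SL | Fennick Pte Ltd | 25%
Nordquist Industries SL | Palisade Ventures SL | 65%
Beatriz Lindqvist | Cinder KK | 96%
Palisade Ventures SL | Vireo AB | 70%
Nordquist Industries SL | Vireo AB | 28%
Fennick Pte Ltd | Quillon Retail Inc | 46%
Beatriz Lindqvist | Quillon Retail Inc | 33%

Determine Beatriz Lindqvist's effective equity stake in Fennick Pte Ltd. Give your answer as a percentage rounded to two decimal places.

92.69%

Beatriz reaches Fennick along 3 paths.
Via Nordquist → Palisade: 100% × 65% × 25% = 16.25%.
Via Cinder → Palisade: 96% × 6% × 25% = 1.44%.
Via Nordquist: 100% × 75% = 75%.
Total: 16.25% + 1.44% + 75% = 92.69%.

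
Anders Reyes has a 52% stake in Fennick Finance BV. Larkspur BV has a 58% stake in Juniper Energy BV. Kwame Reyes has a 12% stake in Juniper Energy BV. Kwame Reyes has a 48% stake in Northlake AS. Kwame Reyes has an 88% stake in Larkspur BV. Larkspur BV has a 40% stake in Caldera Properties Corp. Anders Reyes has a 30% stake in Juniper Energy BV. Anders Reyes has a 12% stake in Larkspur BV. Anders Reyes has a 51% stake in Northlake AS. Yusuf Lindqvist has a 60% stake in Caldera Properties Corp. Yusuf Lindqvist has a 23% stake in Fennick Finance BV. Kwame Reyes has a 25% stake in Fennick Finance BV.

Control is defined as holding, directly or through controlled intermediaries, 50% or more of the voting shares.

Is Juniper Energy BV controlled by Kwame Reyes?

Kwame holds 88% of Larkspur, so Kwame controls Larkspur.
Kwame and Larkspur together hold 12% + 58% = 70% of Juniper, so Kwame controls Juniper.

Yes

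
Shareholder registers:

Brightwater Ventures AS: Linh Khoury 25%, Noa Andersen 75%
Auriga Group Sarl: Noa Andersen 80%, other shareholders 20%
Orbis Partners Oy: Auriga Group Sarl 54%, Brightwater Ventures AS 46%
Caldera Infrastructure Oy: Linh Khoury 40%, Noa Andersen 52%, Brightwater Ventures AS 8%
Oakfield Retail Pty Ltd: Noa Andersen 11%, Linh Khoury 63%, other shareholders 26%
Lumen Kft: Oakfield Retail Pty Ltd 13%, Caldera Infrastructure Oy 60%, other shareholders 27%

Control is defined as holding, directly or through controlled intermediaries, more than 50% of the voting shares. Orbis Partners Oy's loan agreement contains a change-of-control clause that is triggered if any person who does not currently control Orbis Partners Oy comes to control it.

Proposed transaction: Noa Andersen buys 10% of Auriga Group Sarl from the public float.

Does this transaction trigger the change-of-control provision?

The purchase changes only Noa's holdings, so Noa is the only person who could newly come to control Orbis.
Noa holds 75% of Brightwater, so Noa controls Brightwater.
Noa holds 80% of Auriga, so Noa controls Auriga.
Auriga and Brightwater together hold 54% + 46% = 100% of Orbis, so Noa controls Orbis.
So Noa already controls Orbis before the transaction.
After the purchase, Noa's direct stake in Auriga rises to 80% + 10% = 90%.
Noa controlled Orbis already, so this is not a new person acquiring control; every other person's position is unchanged or reduced.
No new person acquires control, so the clause is not triggered.

No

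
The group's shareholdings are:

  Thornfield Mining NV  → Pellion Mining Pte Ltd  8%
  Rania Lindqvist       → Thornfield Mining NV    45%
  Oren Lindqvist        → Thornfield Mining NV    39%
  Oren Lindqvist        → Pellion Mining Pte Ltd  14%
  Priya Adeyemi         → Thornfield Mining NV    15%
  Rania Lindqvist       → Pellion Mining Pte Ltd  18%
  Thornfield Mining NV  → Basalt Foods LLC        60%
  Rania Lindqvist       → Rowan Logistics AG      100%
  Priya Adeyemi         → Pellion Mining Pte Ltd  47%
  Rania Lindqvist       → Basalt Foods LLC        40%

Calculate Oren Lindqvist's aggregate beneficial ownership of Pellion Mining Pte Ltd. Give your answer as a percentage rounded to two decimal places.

Oren reaches Pellion along 2 paths.
Via Thornfield: 39% × 8% = 3.12%.
Direct stake: 14% = 14%.
Total: 3.12% + 14% = 17.12%.

17.12%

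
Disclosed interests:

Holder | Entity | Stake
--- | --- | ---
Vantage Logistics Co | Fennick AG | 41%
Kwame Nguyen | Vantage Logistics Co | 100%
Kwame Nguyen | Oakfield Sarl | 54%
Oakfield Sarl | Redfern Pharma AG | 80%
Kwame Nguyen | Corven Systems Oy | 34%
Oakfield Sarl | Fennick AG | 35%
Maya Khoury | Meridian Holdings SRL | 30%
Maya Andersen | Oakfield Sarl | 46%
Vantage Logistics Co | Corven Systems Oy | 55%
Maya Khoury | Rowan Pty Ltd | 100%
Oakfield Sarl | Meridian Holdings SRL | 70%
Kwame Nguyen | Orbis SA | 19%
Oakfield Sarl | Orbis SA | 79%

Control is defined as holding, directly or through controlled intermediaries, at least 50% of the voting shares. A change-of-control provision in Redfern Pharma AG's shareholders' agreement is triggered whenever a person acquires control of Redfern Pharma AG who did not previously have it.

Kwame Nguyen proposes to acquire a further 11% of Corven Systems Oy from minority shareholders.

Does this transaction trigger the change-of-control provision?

No

The purchase changes only Kwame's holdings, so Kwame is the only person who could newly come to control Redfern.
Kwame holds 54% of Oakfield, so Kwame controls Oakfield.
Oakfield holds 80% of Redfern, so Kwame controls Redfern.
So Kwame already controls Redfern before the transaction.
After the purchase, Kwame's direct stake in Corven rises to 34% + 11% = 45%.
Kwame controlled Redfern already, so this is not a new person acquiring control; every other person's position is unchanged or reduced.
No new person acquires control, so the clause is not triggered.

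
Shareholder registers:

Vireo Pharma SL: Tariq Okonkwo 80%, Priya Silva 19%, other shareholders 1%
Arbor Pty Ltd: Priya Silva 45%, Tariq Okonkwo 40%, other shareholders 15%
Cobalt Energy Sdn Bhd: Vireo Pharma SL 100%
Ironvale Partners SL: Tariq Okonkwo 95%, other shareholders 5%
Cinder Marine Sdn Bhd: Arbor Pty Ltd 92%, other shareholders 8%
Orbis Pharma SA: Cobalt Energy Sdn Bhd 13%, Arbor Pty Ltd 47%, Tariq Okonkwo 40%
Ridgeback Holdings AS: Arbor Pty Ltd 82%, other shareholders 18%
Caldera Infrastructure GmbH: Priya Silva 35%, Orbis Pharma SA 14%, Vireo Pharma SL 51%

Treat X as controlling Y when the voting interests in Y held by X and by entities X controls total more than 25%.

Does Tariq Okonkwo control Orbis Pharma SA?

Yes

Tariq holds 40% of Arbor, so Tariq controls Arbor.
Tariq holds 80% of Vireo, so Tariq controls Vireo.
Vireo holds 100% of Cobalt, so Tariq controls Cobalt.
Cobalt and Arbor and Tariq together hold 13% + 47% + 40% = 100% of Orbis, so Tariq controls Orbis.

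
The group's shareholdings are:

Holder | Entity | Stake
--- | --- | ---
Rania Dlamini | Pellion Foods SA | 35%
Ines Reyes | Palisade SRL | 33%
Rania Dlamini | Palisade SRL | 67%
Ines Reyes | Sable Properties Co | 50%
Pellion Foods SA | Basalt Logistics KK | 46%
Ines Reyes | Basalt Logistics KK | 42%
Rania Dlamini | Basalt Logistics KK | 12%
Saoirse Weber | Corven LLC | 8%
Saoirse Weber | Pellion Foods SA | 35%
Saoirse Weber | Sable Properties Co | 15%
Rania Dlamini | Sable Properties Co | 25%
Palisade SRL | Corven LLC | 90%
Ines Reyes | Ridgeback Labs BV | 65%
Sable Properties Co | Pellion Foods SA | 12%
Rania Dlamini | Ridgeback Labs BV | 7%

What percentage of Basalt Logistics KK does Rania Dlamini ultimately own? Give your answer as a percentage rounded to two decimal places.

29.48%

Rania reaches Basalt along 3 paths.
Direct stake: 12% = 12%.
Via Sable → Pellion: 25% × 12% × 46% = 1.38%.
Via Pellion: 35% × 46% = 16.1%.
Total: 12% + 1.38% + 16.1% = 29.48%.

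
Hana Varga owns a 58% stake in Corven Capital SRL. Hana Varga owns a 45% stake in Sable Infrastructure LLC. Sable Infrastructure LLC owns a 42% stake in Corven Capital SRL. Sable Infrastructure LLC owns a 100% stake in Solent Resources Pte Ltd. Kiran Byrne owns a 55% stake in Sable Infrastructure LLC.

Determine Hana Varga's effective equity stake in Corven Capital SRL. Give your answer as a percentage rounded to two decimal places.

Hana reaches Corven along 2 paths.
Direct stake: 58% = 58%.
Via Sable: 45% × 42% = 18.9%.
Total: 58% + 18.9% = 76.9%.
Rounded: 76.90%.

76.90%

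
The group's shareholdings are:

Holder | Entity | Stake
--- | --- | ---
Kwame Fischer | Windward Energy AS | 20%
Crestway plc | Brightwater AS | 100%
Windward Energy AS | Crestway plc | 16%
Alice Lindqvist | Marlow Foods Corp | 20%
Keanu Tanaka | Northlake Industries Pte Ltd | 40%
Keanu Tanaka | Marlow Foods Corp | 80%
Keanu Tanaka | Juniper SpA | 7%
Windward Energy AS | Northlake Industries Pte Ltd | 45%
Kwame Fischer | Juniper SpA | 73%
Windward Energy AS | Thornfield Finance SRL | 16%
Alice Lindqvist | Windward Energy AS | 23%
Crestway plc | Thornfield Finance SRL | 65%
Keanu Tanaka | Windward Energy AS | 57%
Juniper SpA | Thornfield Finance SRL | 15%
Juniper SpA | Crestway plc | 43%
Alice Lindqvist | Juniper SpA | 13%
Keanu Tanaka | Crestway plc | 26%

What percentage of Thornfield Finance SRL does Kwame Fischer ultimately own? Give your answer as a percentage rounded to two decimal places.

Kwame reaches Thornfield along 4 paths.
Via Juniper → Crestway: 73% × 43% × 65% = 20.4035%.
Via Windward → Crestway: 20% × 16% × 65% = 2.08%.
Via Juniper: 73% × 15% = 10.95%.
Via Windward: 20% × 16% = 3.2%.
Total: 20.4035% + 2.08% + 10.95% + 3.2% = 36.6335%.
Rounded: 36.63%.

36.63%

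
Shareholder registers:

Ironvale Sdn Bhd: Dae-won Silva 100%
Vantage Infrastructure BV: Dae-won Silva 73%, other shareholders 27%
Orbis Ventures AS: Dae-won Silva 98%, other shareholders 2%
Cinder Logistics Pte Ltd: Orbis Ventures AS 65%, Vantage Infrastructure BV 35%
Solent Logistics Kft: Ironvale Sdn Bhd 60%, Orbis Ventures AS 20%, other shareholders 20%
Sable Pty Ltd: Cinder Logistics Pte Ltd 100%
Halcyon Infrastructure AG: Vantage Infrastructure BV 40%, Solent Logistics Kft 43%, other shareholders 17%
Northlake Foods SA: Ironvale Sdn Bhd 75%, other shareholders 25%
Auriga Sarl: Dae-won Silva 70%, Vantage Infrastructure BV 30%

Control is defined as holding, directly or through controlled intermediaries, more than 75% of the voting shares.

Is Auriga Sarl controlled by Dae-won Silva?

Dae-won holds 100% of Ironvale, so Dae-won controls Ironvale.
Dae-won holds 98% of Orbis, so Dae-won controls Orbis.
Ironvale and Orbis together hold 60% + 20% = 80% of Solent, so Dae-won controls Solent.
In Auriga, Dae-won's side holds only 70%, not > 75%.
So Dae-won does not control Auriga.

No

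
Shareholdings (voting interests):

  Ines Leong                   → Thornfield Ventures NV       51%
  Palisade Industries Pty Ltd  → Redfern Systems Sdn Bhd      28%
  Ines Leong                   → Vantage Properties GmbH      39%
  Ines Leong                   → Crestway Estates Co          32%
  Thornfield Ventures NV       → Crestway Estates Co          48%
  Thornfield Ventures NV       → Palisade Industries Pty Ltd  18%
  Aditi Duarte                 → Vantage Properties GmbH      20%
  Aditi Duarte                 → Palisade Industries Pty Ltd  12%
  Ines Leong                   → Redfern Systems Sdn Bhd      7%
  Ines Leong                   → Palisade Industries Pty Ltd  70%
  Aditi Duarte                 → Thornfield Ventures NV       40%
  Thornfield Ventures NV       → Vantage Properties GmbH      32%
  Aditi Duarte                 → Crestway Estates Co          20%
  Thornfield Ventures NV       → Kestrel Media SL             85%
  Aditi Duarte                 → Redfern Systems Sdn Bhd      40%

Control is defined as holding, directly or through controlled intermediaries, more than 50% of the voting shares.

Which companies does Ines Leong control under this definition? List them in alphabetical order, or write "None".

Ines holds 51% of Thornfield, so Ines controls Thornfield.
Thornfield and Ines together hold 32% + 39% = 71% of Vantage, so Ines controls Vantage.
Thornfield and Ines together hold 18% + 70% = 88% of Palisade, so Ines controls Palisade.
Thornfield holds 85% of Kestrel, so Ines controls Kestrel.
Thornfield and Ines together hold 48% + 32% = 80% of Crestway, so Ines controls Crestway.
No other company's threshold is met.

Crestway Estates Co, Kestrel Media SL, Palisade Industries Pty Ltd, Thornfield Ventures NV, Vantage Properties GmbH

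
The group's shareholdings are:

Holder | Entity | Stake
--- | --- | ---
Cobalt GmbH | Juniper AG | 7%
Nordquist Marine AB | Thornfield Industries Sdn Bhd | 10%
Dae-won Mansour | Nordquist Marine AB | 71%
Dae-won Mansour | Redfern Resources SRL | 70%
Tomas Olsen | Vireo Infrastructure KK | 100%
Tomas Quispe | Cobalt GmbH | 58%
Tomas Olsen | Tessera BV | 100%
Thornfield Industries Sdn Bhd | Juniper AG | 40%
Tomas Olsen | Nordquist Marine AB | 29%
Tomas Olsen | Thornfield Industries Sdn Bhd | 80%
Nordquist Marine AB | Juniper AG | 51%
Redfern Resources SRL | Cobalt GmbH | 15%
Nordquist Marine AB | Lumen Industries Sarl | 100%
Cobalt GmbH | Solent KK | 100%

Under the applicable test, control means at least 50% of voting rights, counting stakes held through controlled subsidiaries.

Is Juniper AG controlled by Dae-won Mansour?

Dae-won holds 71% of Nordquist, so Dae-won controls Nordquist.
Nordquist holds 51% of Juniper, so Dae-won controls Juniper.

Yes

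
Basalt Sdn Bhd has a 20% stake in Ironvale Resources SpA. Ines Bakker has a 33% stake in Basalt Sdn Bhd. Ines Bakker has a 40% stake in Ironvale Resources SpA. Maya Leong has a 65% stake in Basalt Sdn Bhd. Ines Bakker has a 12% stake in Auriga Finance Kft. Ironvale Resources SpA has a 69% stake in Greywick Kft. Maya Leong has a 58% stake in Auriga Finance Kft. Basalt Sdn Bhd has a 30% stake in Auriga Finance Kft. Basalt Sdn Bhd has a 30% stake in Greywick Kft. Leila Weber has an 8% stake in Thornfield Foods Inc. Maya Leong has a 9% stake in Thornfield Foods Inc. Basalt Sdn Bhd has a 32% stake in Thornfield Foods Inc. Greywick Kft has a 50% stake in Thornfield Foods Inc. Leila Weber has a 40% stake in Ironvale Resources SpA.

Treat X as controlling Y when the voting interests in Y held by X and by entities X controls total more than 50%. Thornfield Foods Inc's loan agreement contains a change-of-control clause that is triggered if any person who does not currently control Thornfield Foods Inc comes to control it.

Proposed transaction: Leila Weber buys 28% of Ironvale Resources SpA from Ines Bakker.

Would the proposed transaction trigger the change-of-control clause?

Yes

The purchase adds only to Leila's holdings (Ines's stake shrinks), so Leila is the only person who could newly come to control Thornfield.
Leila's largest direct stake is 40% in Ironvale, which does not meet the threshold, so Leila controls no company.
In Thornfield, Leila's side holds only 8%, not > 50%.
So before the transaction, Leila does not control Thornfield.
After the purchase, Leila's direct stake in Ironvale rises to 40% + 28% = 68%, and Ines's stake falls to 12%.
Leila holds 68% of Ironvale, so Leila controls Ironvale.
Ironvale holds 69% of Greywick, so Leila controls Greywick.
Leila and Greywick together hold 8% + 50% = 58% of Thornfield, so Leila controls Thornfield.
Leila did not control Thornfield before and does after, so the clause is triggered.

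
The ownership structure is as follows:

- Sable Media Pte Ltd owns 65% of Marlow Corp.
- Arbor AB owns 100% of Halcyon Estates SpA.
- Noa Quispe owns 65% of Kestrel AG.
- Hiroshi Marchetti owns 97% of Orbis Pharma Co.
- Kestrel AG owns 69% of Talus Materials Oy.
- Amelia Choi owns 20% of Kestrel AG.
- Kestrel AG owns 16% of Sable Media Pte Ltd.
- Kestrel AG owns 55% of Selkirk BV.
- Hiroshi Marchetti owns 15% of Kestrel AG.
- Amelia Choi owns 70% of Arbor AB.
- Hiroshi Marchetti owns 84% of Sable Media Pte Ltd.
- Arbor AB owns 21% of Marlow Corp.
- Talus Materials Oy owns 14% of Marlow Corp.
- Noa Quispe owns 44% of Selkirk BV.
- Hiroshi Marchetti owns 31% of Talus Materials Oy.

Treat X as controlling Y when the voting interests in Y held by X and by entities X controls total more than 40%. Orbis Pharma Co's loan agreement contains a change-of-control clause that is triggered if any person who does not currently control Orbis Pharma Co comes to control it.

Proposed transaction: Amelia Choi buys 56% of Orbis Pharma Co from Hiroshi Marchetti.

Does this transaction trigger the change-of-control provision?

Yes

The purchase adds only to Amelia's holdings (Hiroshi's stake shrinks), so Amelia is the only person who could newly come to control Orbis.
Amelia holds 70% of Arbor, so Amelia controls Arbor.
Arbor holds 100% of Halcyon, so Amelia controls Halcyon.
Neither Amelia nor any entity Amelia controls holds any voting interest in Orbis.
So before the transaction, Amelia does not control Orbis.
After the purchase, Amelia holds 56% of Orbis directly, and Hiroshi's stake falls to 41%.
Amelia holds 56% of Orbis, so Amelia controls Orbis.
Amelia did not control Orbis before and does after, so the clause is triggered.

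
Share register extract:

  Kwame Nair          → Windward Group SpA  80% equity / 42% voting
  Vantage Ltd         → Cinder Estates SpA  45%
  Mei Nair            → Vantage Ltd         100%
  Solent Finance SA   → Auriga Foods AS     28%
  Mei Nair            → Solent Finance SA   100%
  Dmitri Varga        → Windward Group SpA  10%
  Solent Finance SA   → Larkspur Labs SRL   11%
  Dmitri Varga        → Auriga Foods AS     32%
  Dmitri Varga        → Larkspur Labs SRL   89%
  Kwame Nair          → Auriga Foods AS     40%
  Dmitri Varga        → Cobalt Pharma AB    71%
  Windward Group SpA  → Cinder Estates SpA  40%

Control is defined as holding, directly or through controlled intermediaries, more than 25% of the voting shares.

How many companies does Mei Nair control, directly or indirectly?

Mei holds 100% of Vantage, so Mei controls Vantage.
Mei holds 100% of Solent, so Mei controls Solent.
Vantage holds 45% of Cinder, so Mei controls Cinder.
Solent holds 28% of Auriga, so Mei controls Auriga.
No other company's threshold is met.
Mei controls 4 companies.

4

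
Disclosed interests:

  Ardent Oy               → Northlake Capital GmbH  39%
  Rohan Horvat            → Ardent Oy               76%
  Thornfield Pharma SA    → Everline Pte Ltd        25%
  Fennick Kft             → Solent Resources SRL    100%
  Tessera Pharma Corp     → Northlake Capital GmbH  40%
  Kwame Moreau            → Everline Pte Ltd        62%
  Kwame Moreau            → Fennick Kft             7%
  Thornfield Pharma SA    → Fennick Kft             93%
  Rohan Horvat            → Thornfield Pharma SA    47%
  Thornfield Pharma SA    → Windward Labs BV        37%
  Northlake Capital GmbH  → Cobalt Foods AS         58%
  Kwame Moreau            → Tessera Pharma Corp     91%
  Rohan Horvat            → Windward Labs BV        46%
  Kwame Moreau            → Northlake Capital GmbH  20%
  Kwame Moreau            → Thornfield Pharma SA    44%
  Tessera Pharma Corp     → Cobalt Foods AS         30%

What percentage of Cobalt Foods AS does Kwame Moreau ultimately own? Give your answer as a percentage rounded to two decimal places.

60.01%

Kwame reaches Cobalt along 3 paths.
Via Northlake: 20% × 58% = 11.6%.
Via Tessera → Northlake: 91% × 40% × 58% = 21.112%.
Via Tessera: 91% × 30% = 27.3%.
Total: 11.6% + 21.112% + 27.3% = 60.012%.
Rounded: 60.01%.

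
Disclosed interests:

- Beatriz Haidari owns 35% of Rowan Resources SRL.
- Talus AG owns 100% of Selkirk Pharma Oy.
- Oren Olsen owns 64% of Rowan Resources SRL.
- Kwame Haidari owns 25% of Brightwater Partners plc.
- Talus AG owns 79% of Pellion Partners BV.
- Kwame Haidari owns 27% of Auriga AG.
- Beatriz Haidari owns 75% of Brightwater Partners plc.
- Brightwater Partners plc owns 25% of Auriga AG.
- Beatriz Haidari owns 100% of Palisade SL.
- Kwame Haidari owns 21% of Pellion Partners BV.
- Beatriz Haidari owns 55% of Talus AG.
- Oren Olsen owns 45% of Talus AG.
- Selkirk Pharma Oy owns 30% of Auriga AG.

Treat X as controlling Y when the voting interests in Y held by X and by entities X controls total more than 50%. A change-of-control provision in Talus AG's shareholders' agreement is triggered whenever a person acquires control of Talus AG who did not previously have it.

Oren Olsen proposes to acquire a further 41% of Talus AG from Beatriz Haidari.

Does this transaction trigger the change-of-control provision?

Yes

The purchase adds only to Oren's holdings (Beatriz's stake shrinks), so Oren is the only person who could newly come to control Talus.
Oren holds 64% of Rowan, so Oren controls Rowan.
In Talus, Oren's side holds only 45%, not > 50%.
So before the transaction, Oren does not control Talus.
After the purchase, Oren's direct stake in Talus rises to 45% + 41% = 86%, and Beatriz's stake falls to 14%.
Oren holds 86% of Talus, so Oren controls Talus.
Oren did not control Talus before and does after, so the clause is triggered.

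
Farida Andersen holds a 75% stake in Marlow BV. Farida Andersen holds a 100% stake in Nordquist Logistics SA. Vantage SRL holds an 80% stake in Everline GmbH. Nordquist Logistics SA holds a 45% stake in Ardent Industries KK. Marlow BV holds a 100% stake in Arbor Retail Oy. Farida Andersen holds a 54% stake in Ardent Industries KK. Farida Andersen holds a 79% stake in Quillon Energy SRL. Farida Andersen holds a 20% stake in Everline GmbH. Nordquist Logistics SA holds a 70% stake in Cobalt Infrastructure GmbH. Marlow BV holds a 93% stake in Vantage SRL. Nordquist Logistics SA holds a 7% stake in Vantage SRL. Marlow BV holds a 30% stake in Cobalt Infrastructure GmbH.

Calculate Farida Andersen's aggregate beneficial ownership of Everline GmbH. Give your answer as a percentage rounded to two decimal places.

Farida reaches Everline along 3 paths.
Via Marlow → Vantage: 75% × 93% × 80% = 55.8%.
Via Nordquist → Vantage: 100% × 7% × 80% = 5.6%.
Direct stake: 20% = 20%.
Total: 55.8% + 5.6% + 20% = 81.4%.
Rounded: 81.40%.

81.40%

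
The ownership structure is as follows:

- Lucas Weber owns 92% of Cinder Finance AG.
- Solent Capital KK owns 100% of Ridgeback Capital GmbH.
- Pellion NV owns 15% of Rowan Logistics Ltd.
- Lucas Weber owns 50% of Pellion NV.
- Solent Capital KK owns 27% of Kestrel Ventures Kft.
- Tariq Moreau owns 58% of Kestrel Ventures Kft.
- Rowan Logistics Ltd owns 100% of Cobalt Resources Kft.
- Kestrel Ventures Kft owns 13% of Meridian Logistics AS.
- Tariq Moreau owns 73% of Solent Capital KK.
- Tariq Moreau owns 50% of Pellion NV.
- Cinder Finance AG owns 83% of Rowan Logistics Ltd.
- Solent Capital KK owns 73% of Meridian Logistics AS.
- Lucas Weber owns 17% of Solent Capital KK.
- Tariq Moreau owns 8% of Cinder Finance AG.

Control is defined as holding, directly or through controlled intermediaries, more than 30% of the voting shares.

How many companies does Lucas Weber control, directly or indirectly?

Lucas holds 50% of Pellion, so Lucas controls Pellion.
Lucas holds 92% of Cinder, so Lucas controls Cinder.
Cinder and Pellion together hold 83% + 15% = 98% of Rowan, so Lucas controls Rowan.
Rowan holds 100% of Cobalt, so Lucas controls Cobalt.
No other company's threshold is met.
Lucas controls 4 companies.

4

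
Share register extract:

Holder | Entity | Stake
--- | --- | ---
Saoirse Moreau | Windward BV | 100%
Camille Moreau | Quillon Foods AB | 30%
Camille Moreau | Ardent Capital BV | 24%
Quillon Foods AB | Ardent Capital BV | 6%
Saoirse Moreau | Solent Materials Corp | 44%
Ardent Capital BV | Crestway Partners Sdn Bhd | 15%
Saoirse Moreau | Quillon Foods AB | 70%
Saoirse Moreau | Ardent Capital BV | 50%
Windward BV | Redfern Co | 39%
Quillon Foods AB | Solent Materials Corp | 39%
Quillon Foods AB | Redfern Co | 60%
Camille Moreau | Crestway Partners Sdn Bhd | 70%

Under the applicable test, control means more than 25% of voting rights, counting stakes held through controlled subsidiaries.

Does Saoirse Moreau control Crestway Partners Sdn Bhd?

Saoirse holds 100% of Windward, so Saoirse controls Windward.
Saoirse holds 70% of Quillon, so Saoirse controls Quillon.
Saoirse and Quillon together hold 50% + 6% = 56% of Ardent, so Saoirse controls Ardent.
Windward and Quillon together hold 39% + 60% = 99% of Redfern, so Saoirse controls Redfern.
Saoirse and Quillon together hold 44% + 39% = 83% of Solent, so Saoirse controls Solent.
In Crestway, Saoirse's side holds only 15%, not > 25%.
So Saoirse does not control Crestway.

No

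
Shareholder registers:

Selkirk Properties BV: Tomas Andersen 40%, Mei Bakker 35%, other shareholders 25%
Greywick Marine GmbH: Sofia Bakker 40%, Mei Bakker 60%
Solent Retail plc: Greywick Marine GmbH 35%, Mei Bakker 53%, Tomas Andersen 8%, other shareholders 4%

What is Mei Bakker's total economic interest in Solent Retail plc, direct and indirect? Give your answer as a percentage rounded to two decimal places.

74.00%

Mei reaches Solent along 2 paths.
Via Greywick: 60% × 35% = 21%.
Direct stake: 53% = 53%.
Total: 21% + 53% = 74%.
Rounded: 74.00%.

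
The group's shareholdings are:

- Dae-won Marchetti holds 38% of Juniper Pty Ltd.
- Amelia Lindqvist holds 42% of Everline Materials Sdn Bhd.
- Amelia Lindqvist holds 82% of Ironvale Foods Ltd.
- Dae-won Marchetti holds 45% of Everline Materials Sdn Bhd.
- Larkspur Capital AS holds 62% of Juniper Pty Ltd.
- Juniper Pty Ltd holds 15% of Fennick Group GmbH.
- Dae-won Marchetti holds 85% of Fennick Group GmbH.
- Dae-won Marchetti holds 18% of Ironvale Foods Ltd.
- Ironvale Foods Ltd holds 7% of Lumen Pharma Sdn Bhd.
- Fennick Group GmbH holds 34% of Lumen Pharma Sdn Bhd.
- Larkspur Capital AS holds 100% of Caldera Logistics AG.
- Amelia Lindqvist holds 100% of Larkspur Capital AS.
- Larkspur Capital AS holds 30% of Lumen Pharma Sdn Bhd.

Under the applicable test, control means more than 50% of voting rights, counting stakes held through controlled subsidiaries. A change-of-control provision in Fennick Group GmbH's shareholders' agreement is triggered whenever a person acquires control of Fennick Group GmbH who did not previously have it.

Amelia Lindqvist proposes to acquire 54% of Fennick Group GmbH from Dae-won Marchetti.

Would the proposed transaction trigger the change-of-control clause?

The purchase adds only to Amelia's holdings (Dae-won's stake shrinks), so Amelia is the only person who could newly come to control Fennick.
Amelia holds 100% of Larkspur, so Amelia controls Larkspur.
Amelia holds 82% of Ironvale, so Amelia controls Ironvale.
Larkspur holds 62% of Juniper, so Amelia controls Juniper.
Larkspur holds 100% of Caldera, so Amelia controls Caldera.
In Fennick, Amelia's side holds only 15%, not > 50%.
So before the transaction, Amelia does not control Fennick.
After the purchase, Amelia holds 54% of Fennick directly, and Dae-won's stake falls to 31%.
Juniper and Amelia together hold 15% + 54% = 69% of Fennick, so Amelia controls Fennick.
Amelia did not control Fennick before and does after, so the clause is triggered.

Yes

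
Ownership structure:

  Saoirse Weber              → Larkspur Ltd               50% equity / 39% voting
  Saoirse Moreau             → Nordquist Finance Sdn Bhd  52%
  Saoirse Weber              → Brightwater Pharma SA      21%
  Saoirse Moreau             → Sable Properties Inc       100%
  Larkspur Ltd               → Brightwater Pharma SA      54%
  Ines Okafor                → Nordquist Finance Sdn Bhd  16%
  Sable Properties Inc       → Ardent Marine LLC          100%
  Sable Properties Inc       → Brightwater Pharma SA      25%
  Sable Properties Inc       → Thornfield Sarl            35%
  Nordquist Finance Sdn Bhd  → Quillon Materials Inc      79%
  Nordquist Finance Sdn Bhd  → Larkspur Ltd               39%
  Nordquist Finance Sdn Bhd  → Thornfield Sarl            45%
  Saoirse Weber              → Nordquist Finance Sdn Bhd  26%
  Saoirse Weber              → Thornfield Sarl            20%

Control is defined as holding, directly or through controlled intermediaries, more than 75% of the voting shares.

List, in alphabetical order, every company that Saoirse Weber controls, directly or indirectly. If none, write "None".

Saoirse Weber's largest direct stake is 39% in Larkspur, which does not meet the threshold.

None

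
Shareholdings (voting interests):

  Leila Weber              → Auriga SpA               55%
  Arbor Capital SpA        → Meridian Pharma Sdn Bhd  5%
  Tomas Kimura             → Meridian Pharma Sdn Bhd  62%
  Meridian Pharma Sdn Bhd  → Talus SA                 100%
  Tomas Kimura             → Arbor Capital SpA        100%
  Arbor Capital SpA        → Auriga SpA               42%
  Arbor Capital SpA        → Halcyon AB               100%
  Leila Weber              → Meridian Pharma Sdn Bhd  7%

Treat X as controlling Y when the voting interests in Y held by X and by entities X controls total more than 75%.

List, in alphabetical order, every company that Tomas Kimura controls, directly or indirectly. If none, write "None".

Tomas holds 100% of Arbor, so Tomas controls Arbor.
Arbor holds 100% of Halcyon, so Tomas controls Halcyon.
No other company's threshold is met.

Arbor Capital SpA, Halcyon AB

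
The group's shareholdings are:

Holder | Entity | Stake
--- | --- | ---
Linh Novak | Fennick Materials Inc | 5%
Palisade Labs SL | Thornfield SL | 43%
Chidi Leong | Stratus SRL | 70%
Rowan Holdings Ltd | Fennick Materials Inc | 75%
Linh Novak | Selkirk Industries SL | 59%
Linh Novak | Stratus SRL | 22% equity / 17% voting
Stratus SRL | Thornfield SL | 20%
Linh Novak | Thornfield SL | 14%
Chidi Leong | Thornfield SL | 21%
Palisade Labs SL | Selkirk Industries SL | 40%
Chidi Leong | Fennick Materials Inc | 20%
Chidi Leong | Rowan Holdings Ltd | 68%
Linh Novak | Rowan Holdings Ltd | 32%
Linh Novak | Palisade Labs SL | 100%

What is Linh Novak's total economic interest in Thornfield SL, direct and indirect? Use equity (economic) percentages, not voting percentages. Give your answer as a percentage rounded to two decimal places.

Linh reaches Thornfield along 3 paths.
Via Stratus: 22% × 20% = 4.4%.
Via Palisade: 100% × 43% = 43%.
Direct stake: 14% = 14%.
Total: 4.4% + 43% + 14% = 61.4%.
Rounded: 61.40%.

61.40%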